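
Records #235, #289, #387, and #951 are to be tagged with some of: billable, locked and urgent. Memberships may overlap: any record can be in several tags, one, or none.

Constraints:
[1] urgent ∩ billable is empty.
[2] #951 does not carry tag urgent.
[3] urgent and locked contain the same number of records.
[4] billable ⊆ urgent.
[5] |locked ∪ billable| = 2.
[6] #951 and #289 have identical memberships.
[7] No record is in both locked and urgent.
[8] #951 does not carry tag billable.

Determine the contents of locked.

locked = {#289, #951}

From (2): #951 ∉ urgent.
From (8): #951 ∉ billable.
(6): #289 matches #951: #289 ∉ billable.
(6): #289 matches #951: #289 ∉ urgent.
Suppose #235 ∈ locked: no assignment then satisfies all the clues, so #235 ∉ locked.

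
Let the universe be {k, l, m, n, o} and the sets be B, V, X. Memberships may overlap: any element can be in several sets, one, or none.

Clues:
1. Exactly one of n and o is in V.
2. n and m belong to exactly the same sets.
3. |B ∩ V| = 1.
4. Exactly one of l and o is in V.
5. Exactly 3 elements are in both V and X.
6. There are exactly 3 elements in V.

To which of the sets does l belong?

l: B, V, X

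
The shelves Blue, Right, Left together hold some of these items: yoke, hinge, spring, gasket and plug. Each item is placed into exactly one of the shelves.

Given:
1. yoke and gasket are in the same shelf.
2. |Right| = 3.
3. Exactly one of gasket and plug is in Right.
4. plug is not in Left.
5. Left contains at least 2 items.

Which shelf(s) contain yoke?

yoke: Left

From (4): plug ∉ Left.
Suppose yoke ∈ Blue: no assignment then satisfies all the clues, so yoke ∉ Blue.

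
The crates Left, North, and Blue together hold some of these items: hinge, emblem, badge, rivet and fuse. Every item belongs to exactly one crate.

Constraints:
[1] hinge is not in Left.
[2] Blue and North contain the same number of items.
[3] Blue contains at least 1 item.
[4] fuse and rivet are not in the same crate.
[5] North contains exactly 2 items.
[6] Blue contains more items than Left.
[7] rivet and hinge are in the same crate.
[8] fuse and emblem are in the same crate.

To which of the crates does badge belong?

From (1): hinge ∉ Left.
(7): rivet matches hinge: rivet ∉ Left.
Suppose badge ∉ Left: no assignment then satisfies all the clues, so badge ∈ Left.

badge: Left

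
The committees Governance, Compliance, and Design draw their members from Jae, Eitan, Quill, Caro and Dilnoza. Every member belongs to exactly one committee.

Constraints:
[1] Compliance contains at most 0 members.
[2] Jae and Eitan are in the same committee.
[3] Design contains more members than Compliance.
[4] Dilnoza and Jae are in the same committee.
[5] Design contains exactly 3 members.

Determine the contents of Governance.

Governance = {Caro, Quill}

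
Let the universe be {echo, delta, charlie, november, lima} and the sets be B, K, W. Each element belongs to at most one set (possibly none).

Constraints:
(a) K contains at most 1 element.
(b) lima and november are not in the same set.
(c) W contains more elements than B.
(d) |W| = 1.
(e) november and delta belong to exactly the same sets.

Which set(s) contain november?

november: none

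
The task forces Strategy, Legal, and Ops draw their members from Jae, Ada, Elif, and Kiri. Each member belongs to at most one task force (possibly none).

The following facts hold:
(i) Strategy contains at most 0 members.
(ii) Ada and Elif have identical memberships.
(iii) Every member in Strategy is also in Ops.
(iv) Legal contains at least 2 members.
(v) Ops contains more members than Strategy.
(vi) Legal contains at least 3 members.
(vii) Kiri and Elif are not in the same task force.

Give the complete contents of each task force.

Strategy = {}; Legal = {Ada, Elif, Jae}; Ops = {Kiri}

(i): Strategy already has 0, so the rest are out.
Suppose Jae ∉ Legal: no assignment then satisfies all the clues, so Jae ∈ Legal.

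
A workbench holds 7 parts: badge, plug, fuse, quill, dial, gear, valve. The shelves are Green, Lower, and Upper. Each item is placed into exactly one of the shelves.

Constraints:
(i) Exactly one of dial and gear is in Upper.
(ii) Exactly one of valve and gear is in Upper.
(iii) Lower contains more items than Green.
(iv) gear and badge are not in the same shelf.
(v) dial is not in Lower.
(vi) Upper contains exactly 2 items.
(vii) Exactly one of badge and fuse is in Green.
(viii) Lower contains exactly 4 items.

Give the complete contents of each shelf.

From (v): dial ∉ Lower.
Suppose badge ∉ Green: no assignment then satisfies all the clues, so badge ∈ Green.

Green = {badge}; Lower = {fuse, gear, plug, quill}; Upper = {dial, valve}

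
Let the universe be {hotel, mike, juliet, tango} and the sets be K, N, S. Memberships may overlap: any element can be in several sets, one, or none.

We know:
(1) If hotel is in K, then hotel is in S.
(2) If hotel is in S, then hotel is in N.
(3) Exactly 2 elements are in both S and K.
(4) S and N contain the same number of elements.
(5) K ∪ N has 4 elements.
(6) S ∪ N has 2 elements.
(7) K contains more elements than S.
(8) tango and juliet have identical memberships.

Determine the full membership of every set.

K = {hotel, juliet, mike, tango}; N = {hotel, mike}; S = {hotel, mike}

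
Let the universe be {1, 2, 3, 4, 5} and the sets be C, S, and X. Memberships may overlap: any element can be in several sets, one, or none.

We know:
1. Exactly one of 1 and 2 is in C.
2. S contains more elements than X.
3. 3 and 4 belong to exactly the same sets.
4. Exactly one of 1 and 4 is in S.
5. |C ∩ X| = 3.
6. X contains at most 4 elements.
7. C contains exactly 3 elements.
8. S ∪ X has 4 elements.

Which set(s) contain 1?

1: none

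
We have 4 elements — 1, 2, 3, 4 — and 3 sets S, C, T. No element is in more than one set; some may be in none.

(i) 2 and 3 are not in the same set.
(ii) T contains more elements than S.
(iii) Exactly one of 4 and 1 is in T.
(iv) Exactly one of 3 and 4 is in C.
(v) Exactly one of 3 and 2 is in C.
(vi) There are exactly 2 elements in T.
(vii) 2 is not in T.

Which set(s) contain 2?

2: C

From (vii): 2 ∉ T.
Suppose 2 ∈ S: no assignment then satisfies all the clues, so 2 ∉ S.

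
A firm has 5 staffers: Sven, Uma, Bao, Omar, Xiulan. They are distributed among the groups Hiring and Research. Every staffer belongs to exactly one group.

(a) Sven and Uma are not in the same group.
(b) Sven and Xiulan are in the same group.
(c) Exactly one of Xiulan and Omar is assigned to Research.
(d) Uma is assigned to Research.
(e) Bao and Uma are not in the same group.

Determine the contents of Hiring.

From (d): Uma ∈ Research.
(a): Sven ∉ Research.
(b): Xiulan matches Sven: Xiulan ∉ Research.
(c) (exactly one): Omar ∈ Research.
(e): Bao ∉ Research.
Only one group left: Sven ∈ Hiring.
Only one group left: Bao ∈ Hiring.
Only one group left: Xiulan ∈ Hiring.

Hiring = {Bao, Sven, Xiulan}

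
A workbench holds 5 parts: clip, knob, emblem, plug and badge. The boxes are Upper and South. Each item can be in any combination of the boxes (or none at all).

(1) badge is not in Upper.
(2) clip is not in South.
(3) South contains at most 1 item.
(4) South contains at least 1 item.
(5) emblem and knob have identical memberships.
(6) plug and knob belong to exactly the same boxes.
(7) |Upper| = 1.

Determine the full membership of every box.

Upper = {clip}; South = {badge}

From (1): badge ∉ Upper.
From (2): clip ∉ South.
Suppose clip ∉ Upper: no assignment then satisfies all the clues, so clip ∈ Upper.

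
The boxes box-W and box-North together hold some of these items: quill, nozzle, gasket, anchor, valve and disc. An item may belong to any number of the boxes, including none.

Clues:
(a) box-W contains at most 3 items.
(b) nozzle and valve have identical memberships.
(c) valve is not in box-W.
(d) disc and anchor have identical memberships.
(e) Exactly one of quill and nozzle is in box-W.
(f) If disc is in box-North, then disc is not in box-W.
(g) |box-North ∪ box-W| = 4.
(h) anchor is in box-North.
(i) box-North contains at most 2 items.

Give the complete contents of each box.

box-W = {gasket, quill}; box-North = {anchor, disc}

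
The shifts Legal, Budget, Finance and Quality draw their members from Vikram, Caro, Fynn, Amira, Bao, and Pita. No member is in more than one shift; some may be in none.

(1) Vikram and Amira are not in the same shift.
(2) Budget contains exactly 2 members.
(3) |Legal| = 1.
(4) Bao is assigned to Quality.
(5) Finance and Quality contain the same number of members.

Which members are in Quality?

Quality = {Bao}

From (4): Bao ∈ Quality.
Suppose Vikram ∈ Quality: no assignment then satisfies all the clues, so Vikram ∉ Quality.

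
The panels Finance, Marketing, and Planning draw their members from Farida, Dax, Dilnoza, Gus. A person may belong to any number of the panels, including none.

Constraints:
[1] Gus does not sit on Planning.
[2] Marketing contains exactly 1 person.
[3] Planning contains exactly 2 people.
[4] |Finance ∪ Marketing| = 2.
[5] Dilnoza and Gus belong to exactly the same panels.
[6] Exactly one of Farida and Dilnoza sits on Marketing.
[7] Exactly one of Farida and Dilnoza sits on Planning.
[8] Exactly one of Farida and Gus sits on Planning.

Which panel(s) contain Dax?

Dax: Finance, Planning

From (1): Gus ∉ Planning.
(5): Dilnoza matches Gus: Dilnoza ∉ Planning.
(7) (exactly one): Farida ∈ Planning.
(3): only 2 candidates remain for Planning, so all are in.
Suppose Dax ∉ Finance: no assignment then satisfies all the clues, so Dax ∈ Finance.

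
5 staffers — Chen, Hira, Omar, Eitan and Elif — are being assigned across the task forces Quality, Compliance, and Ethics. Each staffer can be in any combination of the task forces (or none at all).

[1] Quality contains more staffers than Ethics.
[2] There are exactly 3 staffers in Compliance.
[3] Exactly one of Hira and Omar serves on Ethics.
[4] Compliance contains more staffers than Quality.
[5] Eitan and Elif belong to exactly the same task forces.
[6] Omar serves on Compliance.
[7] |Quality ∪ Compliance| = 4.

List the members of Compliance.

Compliance = {Eitan, Elif, Omar}

From (6): Omar ∈ Compliance.
Suppose Chen ∈ Compliance: no assignment then satisfies all the clues, so Chen ∉ Compliance.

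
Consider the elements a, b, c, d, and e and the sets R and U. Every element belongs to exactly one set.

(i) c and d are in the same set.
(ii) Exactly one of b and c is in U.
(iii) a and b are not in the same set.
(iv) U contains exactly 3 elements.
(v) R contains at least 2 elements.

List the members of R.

R = {b, e}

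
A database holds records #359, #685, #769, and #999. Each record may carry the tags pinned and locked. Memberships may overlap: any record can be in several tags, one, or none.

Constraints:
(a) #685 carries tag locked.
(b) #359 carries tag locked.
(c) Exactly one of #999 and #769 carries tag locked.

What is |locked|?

3

From (a): #685 ∈ locked.
From (b): #359 ∈ locked.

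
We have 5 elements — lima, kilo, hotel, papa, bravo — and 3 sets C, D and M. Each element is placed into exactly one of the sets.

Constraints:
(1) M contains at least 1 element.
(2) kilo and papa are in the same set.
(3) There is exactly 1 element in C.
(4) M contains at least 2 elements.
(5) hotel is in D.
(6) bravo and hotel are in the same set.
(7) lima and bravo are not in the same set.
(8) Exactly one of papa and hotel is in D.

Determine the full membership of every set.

C = {lima}; D = {bravo, hotel}; M = {kilo, papa}

From (5): hotel ∈ D.
(6): bravo matches hotel: bravo ∉ C.
(6): bravo matches hotel: bravo ∈ D.
(7): lima ∉ D.
(8) (exactly one): papa ∉ D.
(2): kilo matches papa: kilo ∉ D.
Suppose lima ∉ C: no assignment then satisfies all the clues, so lima ∈ C.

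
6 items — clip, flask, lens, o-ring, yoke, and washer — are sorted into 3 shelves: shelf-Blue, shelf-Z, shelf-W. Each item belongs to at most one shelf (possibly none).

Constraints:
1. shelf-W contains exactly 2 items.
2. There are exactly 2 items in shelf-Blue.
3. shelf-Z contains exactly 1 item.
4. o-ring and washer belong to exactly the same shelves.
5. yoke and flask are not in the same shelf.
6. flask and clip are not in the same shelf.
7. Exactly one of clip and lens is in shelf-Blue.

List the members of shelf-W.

shelf-W = {o-ring, washer}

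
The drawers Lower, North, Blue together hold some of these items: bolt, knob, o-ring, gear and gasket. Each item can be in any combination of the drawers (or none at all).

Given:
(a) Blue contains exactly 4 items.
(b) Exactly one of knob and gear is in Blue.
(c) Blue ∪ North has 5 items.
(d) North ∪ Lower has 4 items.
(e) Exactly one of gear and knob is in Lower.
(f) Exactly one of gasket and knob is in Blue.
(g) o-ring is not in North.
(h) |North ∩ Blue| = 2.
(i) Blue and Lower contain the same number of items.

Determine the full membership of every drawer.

Lower = {bolt, gasket, knob, o-ring}; North = {bolt, gasket, knob}; Blue = {bolt, gasket, gear, o-ring}

From (g): o-ring ∉ North.
Suppose bolt ∉ Lower: no assignment then satisfies all the clues, so bolt ∈ Lower.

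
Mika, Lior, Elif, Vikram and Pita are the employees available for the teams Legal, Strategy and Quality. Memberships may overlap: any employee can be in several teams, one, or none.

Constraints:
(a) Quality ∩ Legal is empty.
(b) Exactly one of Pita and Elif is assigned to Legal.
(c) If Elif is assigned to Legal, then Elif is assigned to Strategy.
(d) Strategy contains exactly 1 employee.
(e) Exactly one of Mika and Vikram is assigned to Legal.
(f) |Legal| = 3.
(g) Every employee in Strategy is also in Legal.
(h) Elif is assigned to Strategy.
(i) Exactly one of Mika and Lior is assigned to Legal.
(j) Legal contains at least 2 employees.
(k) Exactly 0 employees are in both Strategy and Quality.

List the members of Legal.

Legal = {Elif, Lior, Vikram}

From (h): Elif ∈ Strategy.
(d): Strategy already has 1, so the rest are out.
(g) with Elif ∈ Strategy: Elif ∈ Legal.
(a) (disjoint): Elif ∉ Quality.
(b) (exactly one): Pita ∉ Legal.
Suppose Mika ∈ Legal: no assignment then satisfies all the clues, so Mika ∉ Legal.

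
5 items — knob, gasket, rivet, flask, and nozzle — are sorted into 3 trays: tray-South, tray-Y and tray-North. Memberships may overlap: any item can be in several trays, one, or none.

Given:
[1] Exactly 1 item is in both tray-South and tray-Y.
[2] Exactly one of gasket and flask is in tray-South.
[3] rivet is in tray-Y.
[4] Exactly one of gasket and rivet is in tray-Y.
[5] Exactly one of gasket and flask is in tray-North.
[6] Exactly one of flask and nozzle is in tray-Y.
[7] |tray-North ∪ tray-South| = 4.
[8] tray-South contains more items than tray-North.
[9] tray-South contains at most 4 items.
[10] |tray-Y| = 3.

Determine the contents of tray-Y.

tray-Y = {flask, knob, rivet}

From (3): rivet ∈ tray-Y.
(4) (exactly one): gasket ∉ tray-Y.
Suppose knob ∉ tray-Y: no assignment then satisfies all the clues, so knob ∈ tray-Y.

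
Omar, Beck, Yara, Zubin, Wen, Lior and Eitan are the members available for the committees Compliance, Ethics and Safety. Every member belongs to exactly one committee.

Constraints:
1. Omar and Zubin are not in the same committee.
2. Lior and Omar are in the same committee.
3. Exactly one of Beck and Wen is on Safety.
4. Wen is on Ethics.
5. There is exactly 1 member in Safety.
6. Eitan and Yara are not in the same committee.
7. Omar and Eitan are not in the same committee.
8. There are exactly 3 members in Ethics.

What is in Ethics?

From (4): Wen ∈ Ethics.
(3) (exactly one): Beck ∈ Safety.
(5): Safety already has 1, so the rest are out.
Suppose Omar ∈ Ethics: no assignment then satisfies all the clues, so Omar ∉ Ethics.

Ethics = {Eitan, Wen, Zubin}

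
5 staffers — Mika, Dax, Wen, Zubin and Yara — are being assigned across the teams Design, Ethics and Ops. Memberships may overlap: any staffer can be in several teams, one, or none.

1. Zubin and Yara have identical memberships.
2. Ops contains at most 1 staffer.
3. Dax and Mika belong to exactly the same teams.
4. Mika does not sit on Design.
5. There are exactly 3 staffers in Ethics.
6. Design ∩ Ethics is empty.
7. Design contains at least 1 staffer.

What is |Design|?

2

From (4): Mika ∉ Design.
(3): Dax matches Mika: Dax ∉ Design.
Suppose Mika ∉ Ethics: no assignment then satisfies all the clues, so Mika ∈ Ethics.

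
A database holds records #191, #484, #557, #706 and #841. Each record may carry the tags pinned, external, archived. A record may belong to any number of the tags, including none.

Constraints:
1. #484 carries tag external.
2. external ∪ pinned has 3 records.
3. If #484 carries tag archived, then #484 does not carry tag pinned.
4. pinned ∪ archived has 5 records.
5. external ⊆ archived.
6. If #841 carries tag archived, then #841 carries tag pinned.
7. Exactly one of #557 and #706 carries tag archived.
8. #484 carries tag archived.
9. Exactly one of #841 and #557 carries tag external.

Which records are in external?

external = {#484, #841}

From (1): #484 ∈ external.
From (8): #484 ∈ archived.
(3): #484 ∉ pinned.
Suppose #191 ∈ external: no assignment then satisfies all the clues, so #191 ∉ external.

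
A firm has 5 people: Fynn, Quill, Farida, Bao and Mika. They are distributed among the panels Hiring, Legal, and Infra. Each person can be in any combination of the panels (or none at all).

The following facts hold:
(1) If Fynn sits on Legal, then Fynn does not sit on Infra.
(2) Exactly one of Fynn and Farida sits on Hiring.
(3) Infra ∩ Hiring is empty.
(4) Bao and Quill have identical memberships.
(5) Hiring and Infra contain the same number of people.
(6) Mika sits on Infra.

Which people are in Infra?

Infra = {Mika}

From (6): Mika ∈ Infra.
(3) (disjoint): Mika ∉ Hiring.
Suppose Fynn ∈ Infra: no assignment then satisfies all the clues, so Fynn ∉ Infra.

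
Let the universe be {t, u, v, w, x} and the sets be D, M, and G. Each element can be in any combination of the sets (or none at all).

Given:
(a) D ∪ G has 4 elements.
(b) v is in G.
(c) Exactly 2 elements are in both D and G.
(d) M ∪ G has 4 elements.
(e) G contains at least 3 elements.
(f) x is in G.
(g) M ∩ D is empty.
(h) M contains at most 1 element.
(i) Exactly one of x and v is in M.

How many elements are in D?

From (b): v ∈ G.
From (f): x ∈ G.
Suppose t ∈ M: no assignment then satisfies all the clues, so t ∉ M.

2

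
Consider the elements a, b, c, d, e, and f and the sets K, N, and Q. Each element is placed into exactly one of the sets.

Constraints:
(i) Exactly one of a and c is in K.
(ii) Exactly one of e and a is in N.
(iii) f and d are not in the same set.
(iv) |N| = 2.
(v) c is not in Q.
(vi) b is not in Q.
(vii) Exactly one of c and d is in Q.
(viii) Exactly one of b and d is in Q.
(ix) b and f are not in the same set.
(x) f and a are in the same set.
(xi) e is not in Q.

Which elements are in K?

K = {b, c, e}

From (v): c ∉ Q.
From (vi): b ∉ Q.
From (xi): e ∉ Q.
(vii) (exactly one): d ∈ Q.
(iii): f ∉ Q.
(x): a matches f: a ∉ Q.
Suppose a ∈ K: no assignment then satisfies all the clues, so a ∉ K.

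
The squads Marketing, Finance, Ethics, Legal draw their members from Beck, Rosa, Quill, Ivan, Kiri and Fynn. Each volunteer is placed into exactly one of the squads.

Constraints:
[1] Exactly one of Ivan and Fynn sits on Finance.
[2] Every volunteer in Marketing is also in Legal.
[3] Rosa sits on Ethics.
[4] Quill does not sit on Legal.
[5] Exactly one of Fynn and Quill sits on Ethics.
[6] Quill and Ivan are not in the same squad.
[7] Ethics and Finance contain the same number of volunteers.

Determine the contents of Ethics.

Ethics = {Quill, Rosa}

From (3): Rosa ∈ Ethics.
From (4): Quill ∉ Legal.
(2) contrapositive: Quill ∉ Marketing.
Suppose Beck ∈ Ethics: no assignment then satisfies all the clues, so Beck ∉ Ethics.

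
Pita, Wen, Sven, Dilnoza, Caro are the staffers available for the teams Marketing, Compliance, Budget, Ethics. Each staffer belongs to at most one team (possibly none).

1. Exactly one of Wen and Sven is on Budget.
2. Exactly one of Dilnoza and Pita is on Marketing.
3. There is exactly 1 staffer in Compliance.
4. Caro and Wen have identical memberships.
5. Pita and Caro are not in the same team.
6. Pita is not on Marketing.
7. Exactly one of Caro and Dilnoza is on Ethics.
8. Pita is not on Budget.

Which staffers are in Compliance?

From (6): Pita ∉ Marketing.
From (8): Pita ∉ Budget.
(2) (exactly one): Dilnoza ∈ Marketing.
(7) (exactly one): Caro ∈ Ethics.
(4): Wen matches Caro: Wen ∉ Marketing.
(4): Wen matches Caro: Wen ∉ Compliance.
(4): Wen matches Caro: Wen ∉ Budget.
(4): Wen matches Caro: Wen ∈ Ethics.
(5): Pita ∉ Ethics.
(1) (exactly one): Sven ∈ Budget.
(3): only 1 candidates remain for Compliance, so all are in.

Compliance = {Pita}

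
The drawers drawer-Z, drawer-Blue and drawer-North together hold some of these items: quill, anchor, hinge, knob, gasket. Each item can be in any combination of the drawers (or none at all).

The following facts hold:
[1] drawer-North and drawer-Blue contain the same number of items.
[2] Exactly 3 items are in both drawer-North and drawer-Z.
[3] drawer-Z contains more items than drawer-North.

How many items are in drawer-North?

3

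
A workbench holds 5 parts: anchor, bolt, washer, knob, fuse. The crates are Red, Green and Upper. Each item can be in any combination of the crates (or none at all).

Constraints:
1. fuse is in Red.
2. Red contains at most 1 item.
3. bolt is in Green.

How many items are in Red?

1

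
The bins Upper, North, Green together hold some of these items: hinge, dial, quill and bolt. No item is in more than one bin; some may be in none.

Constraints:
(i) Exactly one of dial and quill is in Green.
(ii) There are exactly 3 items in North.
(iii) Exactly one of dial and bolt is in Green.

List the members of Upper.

Upper = {}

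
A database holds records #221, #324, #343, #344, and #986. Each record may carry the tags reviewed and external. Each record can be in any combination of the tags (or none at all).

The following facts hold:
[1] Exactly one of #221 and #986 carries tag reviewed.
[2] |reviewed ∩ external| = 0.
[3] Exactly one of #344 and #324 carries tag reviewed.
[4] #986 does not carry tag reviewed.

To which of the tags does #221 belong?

#221: reviewed

From (4): #986 ∉ reviewed.
(1) (exactly one): #221 ∈ reviewed.
Suppose #221 ∈ external: no assignment then satisfies all the clues, so #221 ∉ external.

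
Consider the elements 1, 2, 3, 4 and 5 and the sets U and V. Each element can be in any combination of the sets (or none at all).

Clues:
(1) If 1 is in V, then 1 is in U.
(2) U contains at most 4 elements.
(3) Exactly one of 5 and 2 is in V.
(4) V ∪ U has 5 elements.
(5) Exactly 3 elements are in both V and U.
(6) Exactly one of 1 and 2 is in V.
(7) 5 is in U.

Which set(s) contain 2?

2: U

From (7): 5 ∈ U.
Suppose 2 ∉ U: no assignment then satisfies all the clues, so 2 ∈ U.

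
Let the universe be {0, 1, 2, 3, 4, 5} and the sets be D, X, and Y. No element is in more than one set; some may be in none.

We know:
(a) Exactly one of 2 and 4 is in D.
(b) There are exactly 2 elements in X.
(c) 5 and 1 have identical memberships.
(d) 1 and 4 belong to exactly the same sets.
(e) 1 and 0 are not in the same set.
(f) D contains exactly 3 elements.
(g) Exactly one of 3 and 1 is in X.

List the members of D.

D = {1, 4, 5}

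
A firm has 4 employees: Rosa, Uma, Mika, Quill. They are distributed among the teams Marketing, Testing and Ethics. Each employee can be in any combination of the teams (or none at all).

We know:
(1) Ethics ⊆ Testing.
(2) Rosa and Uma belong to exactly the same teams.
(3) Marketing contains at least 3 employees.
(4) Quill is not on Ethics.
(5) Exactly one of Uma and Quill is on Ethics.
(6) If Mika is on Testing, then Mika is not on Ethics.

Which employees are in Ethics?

Ethics = {Rosa, Uma}

From (4): Quill ∉ Ethics.
(5) (exactly one): Uma ∈ Ethics.
(1) with Uma ∈ Ethics: Uma ∈ Testing.
(2): Rosa matches Uma: Rosa ∈ Testing.
(2): Rosa matches Uma: Rosa ∈ Ethics.
Suppose Mika ∈ Ethics: no assignment then satisfies all the clues, so Mika ∉ Ethics.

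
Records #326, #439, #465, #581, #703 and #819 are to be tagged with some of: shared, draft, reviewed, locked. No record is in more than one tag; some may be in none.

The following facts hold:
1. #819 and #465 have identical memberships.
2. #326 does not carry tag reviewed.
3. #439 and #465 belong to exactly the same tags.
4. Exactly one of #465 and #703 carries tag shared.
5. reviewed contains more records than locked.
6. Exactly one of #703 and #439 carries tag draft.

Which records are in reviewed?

reviewed = {#581}

From (2): #326 ∉ reviewed.
Suppose #439 ∈ reviewed: no assignment then satisfies all the clues, so #439 ∉ reviewed.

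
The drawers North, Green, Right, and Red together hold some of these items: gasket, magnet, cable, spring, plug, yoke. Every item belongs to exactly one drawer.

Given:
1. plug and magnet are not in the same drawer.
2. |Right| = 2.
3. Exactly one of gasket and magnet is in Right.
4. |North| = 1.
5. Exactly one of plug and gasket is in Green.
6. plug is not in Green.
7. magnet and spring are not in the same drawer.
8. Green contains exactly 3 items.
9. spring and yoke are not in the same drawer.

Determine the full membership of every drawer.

North = {plug}; Green = {cable, gasket, spring}; Right = {magnet, yoke}; Red = {}

From (6): plug ∉ Green.
(5) (exactly one): gasket ∈ Green.
(3) (exactly one): magnet ∈ Right.
(7): spring ∉ Right.
(1): plug ∉ Right.
Suppose cable ∈ North: no assignment then satisfies all the clues, so cable ∉ North.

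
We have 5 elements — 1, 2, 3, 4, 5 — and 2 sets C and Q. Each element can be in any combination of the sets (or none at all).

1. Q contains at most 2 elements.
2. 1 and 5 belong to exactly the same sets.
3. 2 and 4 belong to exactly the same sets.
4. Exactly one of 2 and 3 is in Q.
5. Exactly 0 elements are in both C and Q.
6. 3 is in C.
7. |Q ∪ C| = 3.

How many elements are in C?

1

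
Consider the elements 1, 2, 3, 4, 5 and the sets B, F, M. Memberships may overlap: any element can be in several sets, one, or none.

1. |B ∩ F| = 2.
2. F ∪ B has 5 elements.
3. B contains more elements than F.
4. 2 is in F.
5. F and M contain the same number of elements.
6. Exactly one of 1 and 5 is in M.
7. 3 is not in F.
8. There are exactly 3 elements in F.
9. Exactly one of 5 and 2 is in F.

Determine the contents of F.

F = {1, 2, 4}

From (4): 2 ∈ F.
From (7): 3 ∉ F.
(9) (exactly one): 5 ∉ F.
(8): only 3 candidates remain for F, so all are in.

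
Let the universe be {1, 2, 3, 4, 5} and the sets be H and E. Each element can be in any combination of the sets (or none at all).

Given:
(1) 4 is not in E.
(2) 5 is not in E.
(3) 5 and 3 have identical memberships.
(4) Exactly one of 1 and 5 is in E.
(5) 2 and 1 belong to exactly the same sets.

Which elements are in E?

From (1): 4 ∉ E.
From (2): 5 ∉ E.
(3): 3 matches 5: 3 ∉ E.
(4) (exactly one): 1 ∈ E.
(5): 2 matches 1: 2 ∈ E.

E = {1, 2}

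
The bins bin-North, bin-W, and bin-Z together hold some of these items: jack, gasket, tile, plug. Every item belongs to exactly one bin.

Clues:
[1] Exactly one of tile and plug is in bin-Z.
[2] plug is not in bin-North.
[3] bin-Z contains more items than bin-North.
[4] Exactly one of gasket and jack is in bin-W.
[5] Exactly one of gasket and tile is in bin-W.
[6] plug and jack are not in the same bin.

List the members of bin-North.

bin-North = {}

From (2): plug ∉ bin-North.
Suppose jack ∈ bin-North: no assignment then satisfies all the clues, so jack ∉ bin-North.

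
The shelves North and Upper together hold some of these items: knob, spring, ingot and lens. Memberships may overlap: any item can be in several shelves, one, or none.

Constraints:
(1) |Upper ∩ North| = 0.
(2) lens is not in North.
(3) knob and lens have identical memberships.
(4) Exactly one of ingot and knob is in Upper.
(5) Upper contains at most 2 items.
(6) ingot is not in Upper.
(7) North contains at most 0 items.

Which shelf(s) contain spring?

spring: none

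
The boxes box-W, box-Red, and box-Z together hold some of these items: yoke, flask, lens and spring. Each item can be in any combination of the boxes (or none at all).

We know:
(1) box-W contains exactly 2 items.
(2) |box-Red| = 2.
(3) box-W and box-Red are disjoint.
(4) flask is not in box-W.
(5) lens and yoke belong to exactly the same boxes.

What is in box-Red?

box-Red = {flask, spring}

From (4): flask ∉ box-W.
Suppose yoke ∈ box-Red: no assignment then satisfies all the clues, so yoke ∉ box-Red.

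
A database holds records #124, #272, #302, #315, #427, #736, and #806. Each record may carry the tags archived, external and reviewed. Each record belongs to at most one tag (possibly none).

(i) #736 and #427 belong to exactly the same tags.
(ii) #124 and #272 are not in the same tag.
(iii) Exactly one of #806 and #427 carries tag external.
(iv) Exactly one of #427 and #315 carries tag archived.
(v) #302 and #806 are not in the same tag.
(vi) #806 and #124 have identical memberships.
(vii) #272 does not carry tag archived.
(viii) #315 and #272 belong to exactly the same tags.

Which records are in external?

From (vii): #272 ∉ archived.
(viii): #315 matches #272: #315 ∉ archived.
(iv) (exactly one): #427 ∈ archived.
(i): #736 matches #427: #736 ∈ archived.
(iii) (exactly one): #806 ∈ external.
(v): #302 ∉ external.
(vi): #124 matches #806: #124 ∉ archived.
(vi): #124 matches #806: #124 ∈ external.
(ii): #272 ∉ external.
(viii): #315 matches #272: #315 ∉ external.

external = {#124, #806}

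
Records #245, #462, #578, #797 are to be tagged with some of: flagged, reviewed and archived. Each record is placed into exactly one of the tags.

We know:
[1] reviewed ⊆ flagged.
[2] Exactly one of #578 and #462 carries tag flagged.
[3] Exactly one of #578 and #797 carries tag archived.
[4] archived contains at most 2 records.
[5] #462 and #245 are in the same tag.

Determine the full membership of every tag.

flagged = {#245, #462, #797}; reviewed = {}; archived = {#578}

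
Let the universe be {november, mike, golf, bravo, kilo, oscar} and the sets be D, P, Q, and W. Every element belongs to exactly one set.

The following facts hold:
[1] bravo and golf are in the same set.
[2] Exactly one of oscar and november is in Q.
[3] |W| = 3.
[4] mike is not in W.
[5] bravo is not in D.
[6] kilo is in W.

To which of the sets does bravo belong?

bravo: W

From (4): mike ∉ W.
From (5): bravo ∉ D.
From (6): kilo ∈ W.
(1): golf matches bravo: golf ∉ D.
Suppose bravo ∈ P: no assignment then satisfies all the clues, so bravo ∉ P.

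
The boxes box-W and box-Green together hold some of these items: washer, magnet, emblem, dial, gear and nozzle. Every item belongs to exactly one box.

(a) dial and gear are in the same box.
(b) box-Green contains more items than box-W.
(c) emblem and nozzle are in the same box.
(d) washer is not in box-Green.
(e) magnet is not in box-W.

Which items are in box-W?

box-W = {washer}

From (d): washer ∉ box-Green.
From (e): magnet ∉ box-W.
Only one box left: washer ∈ box-W.
Only one box left: magnet ∈ box-Green.
Suppose emblem ∈ box-W: no assignment then satisfies all the clues, so emblem ∉ box-W.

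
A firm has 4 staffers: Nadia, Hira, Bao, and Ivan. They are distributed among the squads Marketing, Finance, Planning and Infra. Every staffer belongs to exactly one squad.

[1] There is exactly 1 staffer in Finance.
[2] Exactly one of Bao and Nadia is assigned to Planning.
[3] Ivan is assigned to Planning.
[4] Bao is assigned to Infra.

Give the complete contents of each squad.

From (3): Ivan ∈ Planning.
From (4): Bao ∈ Infra.
(2) (exactly one): Nadia ∈ Planning.
(1): only 1 candidates remain for Finance, so all are in.

Marketing = {}; Finance = {Hira}; Planning = {Ivan, Nadia}; Infra = {Bao}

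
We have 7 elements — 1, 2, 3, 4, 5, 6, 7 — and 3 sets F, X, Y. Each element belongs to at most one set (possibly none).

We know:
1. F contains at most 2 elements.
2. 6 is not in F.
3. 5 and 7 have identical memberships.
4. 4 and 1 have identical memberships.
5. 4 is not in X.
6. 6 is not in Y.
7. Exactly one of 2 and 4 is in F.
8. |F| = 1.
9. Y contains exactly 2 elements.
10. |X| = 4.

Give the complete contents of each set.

From (2): 6 ∉ F.
From (5): 4 ∉ X.
From (6): 6 ∉ Y.
(4): 1 matches 4: 1 ∉ X.
Suppose 1 ∈ F: no assignment then satisfies all the clues, so 1 ∉ F.

F = {2}; X = {3, 5, 6, 7}; Y = {1, 4}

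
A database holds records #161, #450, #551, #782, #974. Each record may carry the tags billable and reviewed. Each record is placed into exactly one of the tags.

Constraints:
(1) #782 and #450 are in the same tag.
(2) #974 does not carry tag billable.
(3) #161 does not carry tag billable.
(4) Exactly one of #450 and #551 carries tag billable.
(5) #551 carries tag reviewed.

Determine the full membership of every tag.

From (2): #974 ∉ billable.
From (3): #161 ∉ billable.
From (5): #551 ∈ reviewed.
(4) (exactly one): #450 ∈ billable.
Only one tag left: #161 ∈ reviewed.
Only one tag left: #974 ∈ reviewed.
(1): #782 matches #450: #782 ∈ billable.

billable = {#450, #782}; reviewed = {#161, #551, #974}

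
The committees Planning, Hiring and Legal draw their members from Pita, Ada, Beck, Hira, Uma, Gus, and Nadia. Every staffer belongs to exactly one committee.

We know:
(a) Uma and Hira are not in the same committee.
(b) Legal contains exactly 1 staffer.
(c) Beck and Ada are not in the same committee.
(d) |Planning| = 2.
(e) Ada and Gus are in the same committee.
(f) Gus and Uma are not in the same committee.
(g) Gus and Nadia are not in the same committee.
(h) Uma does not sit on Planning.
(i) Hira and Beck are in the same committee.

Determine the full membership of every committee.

Planning = {Ada, Gus}; Hiring = {Beck, Hira, Nadia, Pita}; Legal = {Uma}

From (h): Uma ∉ Planning.
Suppose Pita ∈ Planning: no assignment then satisfies all the clues, so Pita ∉ Planning.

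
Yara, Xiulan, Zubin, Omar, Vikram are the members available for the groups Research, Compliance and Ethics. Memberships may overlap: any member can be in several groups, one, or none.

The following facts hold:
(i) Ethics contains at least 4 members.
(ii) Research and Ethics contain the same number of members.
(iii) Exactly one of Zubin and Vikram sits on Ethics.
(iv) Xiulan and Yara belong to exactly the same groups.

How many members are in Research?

4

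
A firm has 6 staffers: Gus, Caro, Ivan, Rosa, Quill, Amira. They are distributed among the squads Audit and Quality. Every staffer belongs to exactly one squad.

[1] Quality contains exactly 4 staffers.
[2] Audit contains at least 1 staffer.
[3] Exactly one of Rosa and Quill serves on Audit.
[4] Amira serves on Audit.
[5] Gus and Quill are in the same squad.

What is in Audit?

From (4): Amira ∈ Audit.
Suppose Gus ∈ Audit: no assignment then satisfies all the clues, so Gus ∉ Audit.

Audit = {Amira, Rosa}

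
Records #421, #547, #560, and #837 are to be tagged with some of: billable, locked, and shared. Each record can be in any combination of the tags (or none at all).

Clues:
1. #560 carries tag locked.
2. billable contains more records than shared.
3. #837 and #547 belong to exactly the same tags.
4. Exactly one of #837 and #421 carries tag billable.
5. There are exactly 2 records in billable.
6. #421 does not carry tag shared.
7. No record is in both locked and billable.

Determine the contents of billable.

billable = {#547, #837}

From (1): #560 ∈ locked.
From (6): #421 ∉ shared.
(7) (disjoint): #560 ∉ billable.
Suppose #421 ∈ billable: no assignment then satisfies all the clues, so #421 ∉ billable.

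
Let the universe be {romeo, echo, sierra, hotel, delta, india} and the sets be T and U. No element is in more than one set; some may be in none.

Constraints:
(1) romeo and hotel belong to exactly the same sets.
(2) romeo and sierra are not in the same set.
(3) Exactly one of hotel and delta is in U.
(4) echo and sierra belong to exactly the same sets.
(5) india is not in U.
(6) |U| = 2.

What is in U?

U = {hotel, romeo}

From (5): india ∉ U.
Suppose romeo ∉ U: no assignment then satisfies all the clues, so romeo ∈ U.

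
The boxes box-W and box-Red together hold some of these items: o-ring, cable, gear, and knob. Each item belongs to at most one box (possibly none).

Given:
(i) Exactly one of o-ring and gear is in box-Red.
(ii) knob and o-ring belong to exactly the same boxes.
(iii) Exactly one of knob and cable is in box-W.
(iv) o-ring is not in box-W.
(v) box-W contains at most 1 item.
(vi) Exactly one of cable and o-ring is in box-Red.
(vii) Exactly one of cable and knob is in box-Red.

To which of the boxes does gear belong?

gear: none

From (iv): o-ring ∉ box-W.
(ii): knob matches o-ring: knob ∉ box-W.
(iii) (exactly one): cable ∈ box-W.
(v): box-W already has 1, so the rest are out.
(vi) (exactly one): o-ring ∈ box-Red.
(vii) (exactly one): knob ∈ box-Red.
(i) (exactly one): gear ∉ box-Red.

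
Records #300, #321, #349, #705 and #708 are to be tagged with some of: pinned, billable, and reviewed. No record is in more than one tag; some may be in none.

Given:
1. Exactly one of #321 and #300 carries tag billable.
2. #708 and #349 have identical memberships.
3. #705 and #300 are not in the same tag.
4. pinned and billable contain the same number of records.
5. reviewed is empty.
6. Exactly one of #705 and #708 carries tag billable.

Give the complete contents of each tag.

pinned = {#349, #708}; billable = {#321, #705}; reviewed = {}

(5): reviewed already has 0, so the rest are out.
Suppose #300 ∈ pinned: no assignment then satisfies all the clues, so #300 ∉ pinned.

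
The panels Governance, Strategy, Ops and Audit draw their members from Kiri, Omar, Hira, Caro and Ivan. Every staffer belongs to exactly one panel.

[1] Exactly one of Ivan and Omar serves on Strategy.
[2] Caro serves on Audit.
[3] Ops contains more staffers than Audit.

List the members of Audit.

Audit = {Caro}

From (2): Caro ∈ Audit.
Suppose Kiri ∈ Audit: no assignment then satisfies all the clues, so Kiri ∉ Audit.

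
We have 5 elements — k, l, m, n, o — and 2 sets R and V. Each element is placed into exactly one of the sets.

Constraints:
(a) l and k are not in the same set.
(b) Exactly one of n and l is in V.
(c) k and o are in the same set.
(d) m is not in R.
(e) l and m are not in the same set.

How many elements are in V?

4

From (d): m ∉ R.
Only one set left: m ∈ V.
(e): l ∉ V.
Only one set left: l ∈ R.
(a): k ∉ R.
(b) (exactly one): n ∈ V.
(c): o matches k: o ∉ R.
Only one set left: k ∈ V.
Only one set left: o ∈ V.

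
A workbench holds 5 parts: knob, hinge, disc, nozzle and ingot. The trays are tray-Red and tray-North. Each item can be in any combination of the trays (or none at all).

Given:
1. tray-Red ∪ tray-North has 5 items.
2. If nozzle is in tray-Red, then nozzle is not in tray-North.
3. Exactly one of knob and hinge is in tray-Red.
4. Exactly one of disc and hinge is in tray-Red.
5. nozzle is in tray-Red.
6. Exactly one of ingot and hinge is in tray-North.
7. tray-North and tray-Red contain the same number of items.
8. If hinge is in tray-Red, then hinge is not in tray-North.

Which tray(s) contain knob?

knob: tray-North

From (5): nozzle ∈ tray-Red.
(2): nozzle ∉ tray-North.
Suppose knob ∈ tray-Red: no assignment then satisfies all the clues, so knob ∉ tray-Red.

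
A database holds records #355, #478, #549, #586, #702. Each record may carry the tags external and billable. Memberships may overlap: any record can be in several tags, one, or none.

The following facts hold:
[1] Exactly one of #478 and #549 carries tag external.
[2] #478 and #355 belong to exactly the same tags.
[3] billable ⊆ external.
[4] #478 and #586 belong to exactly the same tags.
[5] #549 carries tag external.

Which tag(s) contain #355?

#355: none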